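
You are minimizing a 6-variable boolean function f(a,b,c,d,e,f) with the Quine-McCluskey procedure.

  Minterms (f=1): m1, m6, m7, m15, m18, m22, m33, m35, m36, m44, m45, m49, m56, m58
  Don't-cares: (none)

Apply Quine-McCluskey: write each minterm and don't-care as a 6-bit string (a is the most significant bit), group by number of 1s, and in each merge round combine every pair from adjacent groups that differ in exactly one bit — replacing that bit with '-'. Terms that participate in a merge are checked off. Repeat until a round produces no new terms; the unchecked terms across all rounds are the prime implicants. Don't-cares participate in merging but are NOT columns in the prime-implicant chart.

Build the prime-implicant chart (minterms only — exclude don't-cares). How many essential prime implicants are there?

[col 0] 000001*, 000110*, 000111*, 001111*, 010010*, 010110*, 100001*, 100011*, 100100*, 101100*, 101101*, 110001*, 111000*, 111010*
[col 1] -00001, 0-0110, 00-111, 00011-, 010-10, 1-0001, 10-100, 1000-1, 10110-, 1110-0
Prime implicants: -00001, 0-0110, 00-111, 00011-, 010-10, 1-0001, 10-100, 1000-1, 10110-, 1110-0
PI chart (minterm → PIs covering it):
  1 | -00001  (sole → essential)
  6 | 0-0110,00011-
  7 | 00-111,00011-
  15 | 00-111  (sole → essential)
  18 | 010-10  (sole → essential)
  22 | 0-0110,010-10
  33 | -00001,1-0001,1000-1
  35 | 1000-1  (sole → essential)
  36 | 10-100  (sole → essential)
  44 | 10-100,10110-
  45 | 10110-  (sole → essential)
  49 | 1-0001  (sole → essential)
  56 | 1110-0  (sole → essential)
  58 | 1110-0  (sole → essential)
Essential prime implicants: -00001, 00-111, 010-10, 1-0001, 10-100, 1000-1, 10110-, 1110-0

8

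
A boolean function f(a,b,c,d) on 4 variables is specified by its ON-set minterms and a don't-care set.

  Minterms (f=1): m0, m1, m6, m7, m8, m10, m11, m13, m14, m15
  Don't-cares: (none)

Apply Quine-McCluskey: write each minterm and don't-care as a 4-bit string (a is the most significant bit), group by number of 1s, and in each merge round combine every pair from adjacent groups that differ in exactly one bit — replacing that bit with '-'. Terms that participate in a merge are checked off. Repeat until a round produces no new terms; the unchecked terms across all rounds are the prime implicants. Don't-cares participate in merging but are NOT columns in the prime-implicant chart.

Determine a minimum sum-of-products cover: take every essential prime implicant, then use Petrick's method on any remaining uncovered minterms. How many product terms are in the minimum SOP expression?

size-2^0 implicants → 0000(✓)  0001(✓)  0110(✓)  0111(✓)  1000(✓)  1010(✓)  1011(✓)  1101(✓)  1110(✓)  1111(✓)
size-2^1 implicants → -000  -110(✓)  -111(✓)  000-  011-(✓)  1-10(✓)  1-11(✓)  10-0  101-(✓)  11-1  111-(✓)
size-2^2 implicants → -11-  1-1-
Unchecked terms (primes): -000, -11-, 000-, 1-1-, 10-0, 11-1
Minterm coverage:
  m0 ⊆ -000,000-
  m1 ⊆ 000- [E]
  m6 ⊆ -11- [E]
  m7 ⊆ -11- [E]
  m8 ⊆ -000,10-0
  m10 ⊆ 1-1-,10-0
  m11 ⊆ 1-1- [E]
  m13 ⊆ 11-1 [E]
  m14 ⊆ -11-,1-1-
  m15 ⊆ -11-,1-1-,11-1
E = {-11-, 000-, 1-1-, 11-1}
Petrick residual → -000
Cover = b'c'd' + bc + a'b'c' + ac + abd  |cover|=5

5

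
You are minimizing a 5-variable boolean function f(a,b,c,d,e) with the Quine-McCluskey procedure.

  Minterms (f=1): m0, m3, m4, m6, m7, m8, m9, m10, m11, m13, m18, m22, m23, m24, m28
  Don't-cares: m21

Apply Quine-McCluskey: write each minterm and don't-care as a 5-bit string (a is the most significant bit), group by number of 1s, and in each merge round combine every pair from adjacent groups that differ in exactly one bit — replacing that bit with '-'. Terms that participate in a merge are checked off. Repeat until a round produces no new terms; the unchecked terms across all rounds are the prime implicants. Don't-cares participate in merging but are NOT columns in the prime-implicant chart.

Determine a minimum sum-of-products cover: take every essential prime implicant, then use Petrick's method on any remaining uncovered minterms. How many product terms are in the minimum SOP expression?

size-2^0 implicants → 00000(✓)  00011(✓)  00100(✓)  00110(✓)  00111(✓)  01000(✓)  01001(✓)  01010(✓)  01011(✓)  01101(✓)  10010(✓)  10101(✓)  10110(✓)  10111(✓)  11000(✓)  11100(✓)
size-2^1 implicants → -0110(✓)  -0111(✓)  -1000  0-000  0-011  00-00  00-11  001-0  0011-(✓)  01-01  010-0(✓)  010-1(✓)  0100-(✓)  0101-(✓)  10-10  101-1  1011-(✓)  11-00
size-2^2 implicants → -011-  010--
Unchecked terms (primes): -011-, -1000, 0-000, 0-011, 00-00, 00-11, 001-0, 01-01, 010--, 10-10, 101-1, 11-00
Minterm coverage:
  m0 ⊆ 0-000,00-00
  m3 ⊆ 0-011,00-11
  m4 ⊆ 00-00,001-0
  m6 ⊆ -011-,001-0
  m7 ⊆ -011-,00-11
  m8 ⊆ -1000,0-000,010--
  m9 ⊆ 01-01,010--
  m10 ⊆ 010-- [E]
  m11 ⊆ 0-011,010--
  m13 ⊆ 01-01 [E]
  m18 ⊆ 10-10 [E]
  m22 ⊆ -011-,10-10
  m23 ⊆ -011-,101-1
  m24 ⊆ -1000,11-00
  m28 ⊆ 11-00 [E]
E = {01-01, 010--, 10-10, 11-00}
Petrick residual → -011-, 0-011, 00-00
Cover = b'cd + a'c'de + a'b'd'e' + a'bd'e + a'bc' + ab'de' + abd'e'  |cover|=7

7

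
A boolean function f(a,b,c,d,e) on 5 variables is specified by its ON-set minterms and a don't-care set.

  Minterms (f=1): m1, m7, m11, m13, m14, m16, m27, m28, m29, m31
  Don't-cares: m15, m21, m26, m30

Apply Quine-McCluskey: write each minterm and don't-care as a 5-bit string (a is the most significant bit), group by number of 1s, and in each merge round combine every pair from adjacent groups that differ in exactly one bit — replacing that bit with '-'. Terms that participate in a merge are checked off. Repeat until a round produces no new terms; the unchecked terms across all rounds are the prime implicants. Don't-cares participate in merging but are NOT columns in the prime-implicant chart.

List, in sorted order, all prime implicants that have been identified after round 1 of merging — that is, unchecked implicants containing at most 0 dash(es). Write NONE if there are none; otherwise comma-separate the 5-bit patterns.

[col 0] 00001, 00111*, 01011*, 01101*, 01110*, 01111*, 10000, 10101*, 11010*, 11011*, 11100*, 11101*, 11110*, 11111*
[col 1] -1011*, -1101*, -1110*, -1111*, 0-111, 01-11*, 011-1*, 0111-*, 1-101, 11-10*, 11-11*, 1101-*, 111-0*, 111-1*, 1110-*, 1111-*
[col 2] -1-11, -11-1, -111-, 11-1-, 111--
Prime implicants: -1-11, -11-1, -111-, 0-111, 00001, 1-101, 10000, 11-1-, 111--

00001, 10000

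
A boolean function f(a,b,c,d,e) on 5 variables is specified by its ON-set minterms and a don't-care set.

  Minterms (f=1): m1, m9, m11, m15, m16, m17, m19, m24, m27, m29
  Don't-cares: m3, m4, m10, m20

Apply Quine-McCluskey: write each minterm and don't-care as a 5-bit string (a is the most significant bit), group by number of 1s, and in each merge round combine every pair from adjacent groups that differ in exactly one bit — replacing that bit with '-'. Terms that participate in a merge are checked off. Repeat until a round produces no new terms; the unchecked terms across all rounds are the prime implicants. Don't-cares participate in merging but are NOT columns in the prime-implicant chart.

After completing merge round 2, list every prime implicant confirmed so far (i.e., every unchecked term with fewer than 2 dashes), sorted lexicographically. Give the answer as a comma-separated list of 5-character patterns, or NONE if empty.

size-2^0 implicants → 00001(✓)  00011(✓)  00100(✓)  01001(✓)  01010(✓)  01011(✓)  01111(✓)  10000(✓)  10001(✓)  10011(✓)  10100(✓)  11000(✓)  11011(✓)  11101
size-2^1 implicants → -0001(✓)  -0011(✓)  -0100  -1011(✓)  0-001(✓)  0-011(✓)  000-1(✓)  01-11  010-1(✓)  0101-  1-000  1-011(✓)  10-00  100-1(✓)  1000-
size-2^2 implicants → --011  -00-1  0-0-1
Unchecked terms (primes): --011, -00-1, -0100, 0-0-1, 01-11, 0101-, 1-000, 10-00, 1000-, 11101

-0100, 01-11, 0101-, 1-000, 10-00, 1000-, 11101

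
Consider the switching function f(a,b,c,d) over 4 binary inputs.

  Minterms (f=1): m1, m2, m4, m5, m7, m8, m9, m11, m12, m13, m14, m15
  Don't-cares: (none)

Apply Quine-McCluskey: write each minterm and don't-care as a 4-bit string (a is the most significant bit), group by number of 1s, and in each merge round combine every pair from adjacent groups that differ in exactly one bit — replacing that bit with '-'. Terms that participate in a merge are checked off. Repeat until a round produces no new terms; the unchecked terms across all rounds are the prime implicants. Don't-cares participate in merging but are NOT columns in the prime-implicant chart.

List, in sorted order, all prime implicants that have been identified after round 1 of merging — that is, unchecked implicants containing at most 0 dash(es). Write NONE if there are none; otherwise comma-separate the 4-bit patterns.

Round 0: 0001✓ 0010 0100✓ 0101✓ 0111✓ 1000✓ 1001✓ 1011✓ 1100✓ 1101✓ 1110✓ 1111✓
Round 1: -001✓ -100✓ -101✓ -111✓ 0-01✓ 01-1✓ 010-✓ 1-00✓ 1-01✓ 1-11✓ 10-1✓ 100-✓ 11-0✓ 11-1✓ 110-✓ 111-✓
Round 2: --01 -1-1 -10- 1--1 1-0- 11--
PIs = {--01, -1-1, -10-, 0010, 1--1, 1-0-, 11--}

0010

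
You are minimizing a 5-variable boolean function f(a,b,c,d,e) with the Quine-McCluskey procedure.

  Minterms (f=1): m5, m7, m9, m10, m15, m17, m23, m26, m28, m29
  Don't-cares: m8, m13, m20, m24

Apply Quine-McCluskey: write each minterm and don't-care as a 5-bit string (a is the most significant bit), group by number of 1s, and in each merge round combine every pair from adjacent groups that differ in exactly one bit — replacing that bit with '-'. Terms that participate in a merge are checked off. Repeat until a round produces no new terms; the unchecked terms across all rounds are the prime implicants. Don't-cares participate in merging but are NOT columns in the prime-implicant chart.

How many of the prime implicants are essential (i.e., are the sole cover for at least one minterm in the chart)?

Round 0: 00101✓ 00111✓ 01000✓ 01001✓ 01010✓ 01101✓ 01111✓ 10001 10100✓ 10111✓ 11000✓ 11010✓ 11100✓ 11101✓
Round 1: -0111 -1000✓ -1010✓ -1101 0-101✓ 0-111✓ 001-1✓ 01-01 010-0✓ 0100- 011-1✓ 1-100 11-00 110-0✓ 1110-
Round 2: -10-0 0-1-1
PIs = {-0111, -10-0, -1101, 0-1-1, 01-01, 0100-, 1-100, 10001, 11-00, 1110-}
Coverage chart:
  m5: 0-1-1 ←essential
  m7: -0111,0-1-1
  m9: 01-01,0100-
  m10: -10-0 ←essential
  m15: 0-1-1 ←essential
  m17: 10001 ←essential
  m23: -0111 ←essential
  m26: -10-0 ←essential
  m28: 1-100,11-00,1110-
  m29: -1101,1110-
Essential: -0111, -10-0, 0-1-1, 10001

4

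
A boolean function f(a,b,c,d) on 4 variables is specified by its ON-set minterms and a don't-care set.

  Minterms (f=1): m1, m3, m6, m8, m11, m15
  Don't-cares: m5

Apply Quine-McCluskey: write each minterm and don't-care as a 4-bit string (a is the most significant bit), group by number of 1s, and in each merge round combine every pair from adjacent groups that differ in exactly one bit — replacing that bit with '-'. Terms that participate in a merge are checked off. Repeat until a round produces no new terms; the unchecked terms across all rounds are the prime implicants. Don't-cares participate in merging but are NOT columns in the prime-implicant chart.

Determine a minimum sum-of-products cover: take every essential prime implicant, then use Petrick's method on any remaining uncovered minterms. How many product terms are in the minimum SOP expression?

Round 0: 0001✓ 0011✓ 0101✓ 0110 1000 1011✓ 1111✓
Round 1: -011 0-01 00-1 1-11
PIs = {-011, 0-01, 00-1, 0110, 1-11, 1000}
Coverage chart:
  m1: 0-01,00-1
  m3: -011,00-1
  m6: 0110 ←essential
  m8: 1000 ←essential
  m11: -011,1-11
  m15: 1-11 ←essential
Essential: 0110, 1-11, 1000
Petrick residual → 00-1
Min cover (4 terms): a'b'd + a'bcd' + acd + ab'c'd'

4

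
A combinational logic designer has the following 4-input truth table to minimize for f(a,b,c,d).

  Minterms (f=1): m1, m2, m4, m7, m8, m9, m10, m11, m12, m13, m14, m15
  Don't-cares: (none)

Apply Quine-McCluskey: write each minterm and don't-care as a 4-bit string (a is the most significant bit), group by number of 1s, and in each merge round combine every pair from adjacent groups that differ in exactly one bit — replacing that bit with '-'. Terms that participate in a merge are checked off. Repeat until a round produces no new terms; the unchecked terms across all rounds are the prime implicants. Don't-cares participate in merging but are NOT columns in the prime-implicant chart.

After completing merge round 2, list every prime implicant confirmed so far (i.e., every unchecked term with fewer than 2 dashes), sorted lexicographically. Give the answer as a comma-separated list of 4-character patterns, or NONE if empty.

-001, -010, -100, -111

[col 0] 0001*, 0010*, 0100*, 0111*, 1000*, 1001*, 1010*, 1011*, 1100*, 1101*, 1110*, 1111*
[col 1] -001, -010, -100, -111, 1-00*, 1-01*, 1-10*, 1-11*, 10-0*, 10-1*, 100-*, 101-*, 11-0*, 11-1*, 110-*, 111-*
[col 2] 1--0*, 1--1*, 1-0-*, 1-1-*, 10--*, 11--*
[col 3] 1---
Prime implicants: -001, -010, -100, -111, 1---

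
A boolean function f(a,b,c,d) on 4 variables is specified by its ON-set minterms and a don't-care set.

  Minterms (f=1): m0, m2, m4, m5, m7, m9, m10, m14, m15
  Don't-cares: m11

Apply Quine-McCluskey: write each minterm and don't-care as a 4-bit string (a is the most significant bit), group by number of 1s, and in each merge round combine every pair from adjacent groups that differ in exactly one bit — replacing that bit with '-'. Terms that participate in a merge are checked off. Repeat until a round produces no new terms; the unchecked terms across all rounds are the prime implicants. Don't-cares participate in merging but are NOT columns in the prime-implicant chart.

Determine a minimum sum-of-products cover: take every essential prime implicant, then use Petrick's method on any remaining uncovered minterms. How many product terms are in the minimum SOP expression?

5

[col 0] 0000*, 0010*, 0100*, 0101*, 0111*, 1001*, 1010*, 1011*, 1110*, 1111*
[col 1] -010, -111, 0-00, 00-0, 01-1, 010-, 1-10*, 1-11*, 10-1, 101-*, 111-*
[col 2] 1-1-
Prime implicants: -010, -111, 0-00, 00-0, 01-1, 010-, 1-1-, 10-1
PI chart (minterm → PIs covering it):
  0 | 0-00,00-0
  2 | -010,00-0
  4 | 0-00,010-
  5 | 01-1,010-
  7 | -111,01-1
  9 | 10-1  (sole → essential)
  10 | -010,1-1-
  14 | 1-1-  (sole → essential)
  15 | -111,1-1-
Essential prime implicants: 1-1-, 10-1
Petrick residual → -010, 0-00, 01-1
Minimum SOP uses 5 PIs: b'cd' + a'c'd' + a'bd + ac + ab'd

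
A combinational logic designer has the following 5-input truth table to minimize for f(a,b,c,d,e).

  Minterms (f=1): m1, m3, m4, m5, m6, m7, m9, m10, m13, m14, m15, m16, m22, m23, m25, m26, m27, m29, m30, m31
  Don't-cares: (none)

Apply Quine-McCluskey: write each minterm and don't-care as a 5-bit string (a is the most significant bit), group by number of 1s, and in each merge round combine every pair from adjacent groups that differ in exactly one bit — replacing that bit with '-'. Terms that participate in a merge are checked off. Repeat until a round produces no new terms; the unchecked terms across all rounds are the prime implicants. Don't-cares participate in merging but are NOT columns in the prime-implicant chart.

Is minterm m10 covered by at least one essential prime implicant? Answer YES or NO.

Round 0: 00001✓ 00011✓ 00100✓ 00101✓ 00110✓ 00111✓ 01001✓ 01010✓ 01101✓ 01110✓ 01111✓ 10000 10110✓ 10111✓ 11001✓ 11010✓ 11011✓ 11101✓ 11110✓ 11111✓
Round 1: -0110✓ -0111✓ -1001✓ -1010✓ -1101✓ -1110✓ -1111✓ 0-001✓ 0-101✓ 0-110✓ 0-111✓ 00-01✓ 00-11✓ 000-1✓ 001-0✓ 001-1✓ 0010-✓ 0011-✓ 01-01✓ 01-10✓ 011-1✓ 0111-✓ 1-110✓ 1-111✓ 1011-✓ 11-01✓ 11-10✓ 11-11✓ 110-1✓ 1101-✓ 111-1✓ 1111-✓
Round 2: --110✓ --111✓ -011-✓ -1-01 -1-10 -11-1 -111-✓ 0--01 0-1-1 0-11-✓ 00--1 001-- 1-11-✓ 11--1 11-1-
Round 3: --11-
PIs = {--11-, -1-01, -1-10, -11-1, 0--01, 0-1-1, 00--1, 001--, 10000, 11--1, 11-1-}
Coverage chart:
  m1: 0--01,00--1
  m3: 00--1 ←essential
  m4: 001-- ←essential
  m5: 0--01,0-1-1,00--1,001--
  m6: --11-,001--
  m7: --11-,0-1-1,00--1,001--
  m9: -1-01,0--01
  m10: -1-10 ←essential
  m13: -1-01,-11-1,0--01,0-1-1
  m14: --11-,-1-10
  m15: --11-,-11-1,0-1-1
  m16: 10000 ←essential
  m22: --11- ←essential
  m23: --11- ←essential
  m25: -1-01,11--1
  m26: -1-10,11-1-
  m27: 11--1,11-1-
  m29: -1-01,-11-1,11--1
  m30: --11-,-1-10,11-1-
  m31: --11-,-11-1,11--1,11-1-
Essential: --11-, -1-10, 00--1, 001--, 10000

YES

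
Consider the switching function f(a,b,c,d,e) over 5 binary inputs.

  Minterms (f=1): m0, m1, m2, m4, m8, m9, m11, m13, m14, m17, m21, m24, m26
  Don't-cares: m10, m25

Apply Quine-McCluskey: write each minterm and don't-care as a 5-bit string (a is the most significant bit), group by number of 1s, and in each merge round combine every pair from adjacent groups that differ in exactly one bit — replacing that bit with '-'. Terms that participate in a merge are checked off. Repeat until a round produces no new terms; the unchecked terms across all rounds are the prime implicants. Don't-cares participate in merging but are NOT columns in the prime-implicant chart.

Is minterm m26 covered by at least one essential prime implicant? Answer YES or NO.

size-2^0 implicants → 00000(✓)  00001(✓)  00010(✓)  00100(✓)  01000(✓)  01001(✓)  01010(✓)  01011(✓)  01101(✓)  01110(✓)  10001(✓)  10101(✓)  11000(✓)  11001(✓)  11010(✓)
size-2^1 implicants → -0001(✓)  -1000(✓)  -1001(✓)  -1010(✓)  0-000(✓)  0-001(✓)  0-010(✓)  00-00  000-0(✓)  0000-(✓)  01-01  01-10  010-0(✓)  010-1(✓)  0100-(✓)  0101-(✓)  1-001(✓)  10-01  110-0(✓)  1100-(✓)
size-2^2 implicants → --001  -10-0  -100-  0-0-0  0-00-  010--
Unchecked terms (primes): --001, -10-0, -100-, 0-0-0, 0-00-, 00-00, 01-01, 01-10, 010--, 10-01
Minterm coverage:
  m0 ⊆ 0-0-0,0-00-,00-00
  m1 ⊆ --001,0-00-
  m2 ⊆ 0-0-0 [E]
  m4 ⊆ 00-00 [E]
  m8 ⊆ -10-0,-100-,0-0-0,0-00-,010--
  m9 ⊆ --001,-100-,0-00-,01-01,010--
  m11 ⊆ 010-- [E]
  m13 ⊆ 01-01 [E]
  m14 ⊆ 01-10 [E]
  m17 ⊆ --001,10-01
  m21 ⊆ 10-01 [E]
  m24 ⊆ -10-0,-100-
  m26 ⊆ -10-0 [E]
E = {-10-0, 0-0-0, 00-00, 01-01, 01-10, 010--, 10-01}

YES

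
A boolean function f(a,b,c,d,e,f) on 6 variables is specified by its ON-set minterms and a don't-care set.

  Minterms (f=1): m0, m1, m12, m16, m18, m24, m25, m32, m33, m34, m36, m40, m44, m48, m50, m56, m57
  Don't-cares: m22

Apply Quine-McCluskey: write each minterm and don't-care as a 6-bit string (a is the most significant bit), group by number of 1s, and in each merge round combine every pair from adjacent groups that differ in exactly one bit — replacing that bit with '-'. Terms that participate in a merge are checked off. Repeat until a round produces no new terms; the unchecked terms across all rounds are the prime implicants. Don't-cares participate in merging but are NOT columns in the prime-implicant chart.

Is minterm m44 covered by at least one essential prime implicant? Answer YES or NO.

YES

[col 0] 000000*, 000001*, 001100*, 010000*, 010010*, 010110*, 011000*, 011001*, 100000*, 100001*, 100010*, 100100*, 101000*, 101100*, 110000*, 110010*, 111000*, 111001*
[col 1] -00000*, -00001*, -01100, -10000*, -10010*, -11000*, -11001*, 0-0000*, 00000-*, 01-000*, 010-10, 0100-0*, 01100-*, 1-0000*, 1-0010*, 1-1000*, 10-000*, 10-100*, 100-00*, 1000-0*, 10000-*, 101-00*, 11-000*, 1100-0*, 11100-*
[col 2] --0000, -0000-, -1-000, -100-0, -1100-, 1--000, 1-00-0, 10--00
Prime implicants: --0000, -0000-, -01100, -1-000, -100-0, -1100-, 010-10, 1--000, 1-00-0, 10--00
PI chart (minterm → PIs covering it):
  0 | --0000,-0000-
  1 | -0000-  (sole → essential)
  12 | -01100  (sole → essential)
  16 | --0000,-1-000,-100-0
  18 | -100-0,010-10
  24 | -1-000,-1100-
  25 | -1100-  (sole → essential)
  32 | --0000,-0000-,1--000,1-00-0,10--00
  33 | -0000-  (sole → essential)
  34 | 1-00-0  (sole → essential)
  36 | 10--00  (sole → essential)
  40 | 1--000,10--00
  44 | -01100,10--00
  48 | --0000,-1-000,-100-0,1--000,1-00-0
  50 | -100-0,1-00-0
  56 | -1-000,-1100-,1--000
  57 | -1100-  (sole → essential)
Essential prime implicants: -0000-, -01100, -1100-, 1-00-0, 10--00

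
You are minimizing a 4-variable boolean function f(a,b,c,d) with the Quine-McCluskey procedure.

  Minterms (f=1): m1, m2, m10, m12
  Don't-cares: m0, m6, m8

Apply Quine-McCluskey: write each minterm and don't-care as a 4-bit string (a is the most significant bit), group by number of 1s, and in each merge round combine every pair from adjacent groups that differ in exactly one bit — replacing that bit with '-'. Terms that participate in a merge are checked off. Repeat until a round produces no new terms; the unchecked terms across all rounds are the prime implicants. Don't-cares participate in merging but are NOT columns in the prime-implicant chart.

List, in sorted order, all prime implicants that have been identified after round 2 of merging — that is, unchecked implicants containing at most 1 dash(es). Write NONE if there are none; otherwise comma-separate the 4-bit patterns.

[col 0] 0000*, 0001*, 0010*, 0110*, 1000*, 1010*, 1100*
[col 1] -000*, -010*, 0-10, 00-0*, 000-, 1-00, 10-0*
[col 2] -0-0
Prime implicants: -0-0, 0-10, 000-, 1-00

0-10, 000-, 1-00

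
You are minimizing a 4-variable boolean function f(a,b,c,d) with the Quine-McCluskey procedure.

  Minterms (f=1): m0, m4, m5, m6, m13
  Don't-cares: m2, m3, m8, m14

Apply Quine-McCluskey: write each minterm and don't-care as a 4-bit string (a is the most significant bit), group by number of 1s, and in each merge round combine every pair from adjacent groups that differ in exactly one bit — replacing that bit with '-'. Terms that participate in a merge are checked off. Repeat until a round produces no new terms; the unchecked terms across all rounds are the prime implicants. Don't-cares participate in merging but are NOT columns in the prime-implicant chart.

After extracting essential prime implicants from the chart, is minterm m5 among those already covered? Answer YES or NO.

[col 0] 0000*, 0010*, 0011*, 0100*, 0101*, 0110*, 1000*, 1101*, 1110*
[col 1] -000, -101, -110, 0-00*, 0-10*, 00-0*, 001-, 01-0*, 010-
[col 2] 0--0
Prime implicants: -000, -101, -110, 0--0, 001-, 010-
PI chart (minterm → PIs covering it):
  0 | -000,0--0
  4 | 0--0,010-
  5 | -101,010-
  6 | -110,0--0
  13 | -101  (sole → essential)
Essential prime implicants: -101

YES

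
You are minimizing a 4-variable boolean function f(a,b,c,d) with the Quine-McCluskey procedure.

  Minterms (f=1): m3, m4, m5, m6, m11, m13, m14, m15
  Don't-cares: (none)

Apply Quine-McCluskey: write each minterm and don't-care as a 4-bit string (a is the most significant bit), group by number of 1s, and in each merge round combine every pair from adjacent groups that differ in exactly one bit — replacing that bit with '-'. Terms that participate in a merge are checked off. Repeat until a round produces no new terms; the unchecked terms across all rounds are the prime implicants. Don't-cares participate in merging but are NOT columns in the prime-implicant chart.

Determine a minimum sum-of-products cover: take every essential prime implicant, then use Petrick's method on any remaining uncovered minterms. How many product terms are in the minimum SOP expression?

Round 0: 0011✓ 0100✓ 0101✓ 0110✓ 1011✓ 1101✓ 1110✓ 1111✓
Round 1: -011 -101 -110 01-0 010- 1-11 11-1 111-
PIs = {-011, -101, -110, 01-0, 010-, 1-11, 11-1, 111-}
Coverage chart:
  m3: -011 ←essential
  m4: 01-0,010-
  m5: -101,010-
  m6: -110,01-0
  m11: -011,1-11
  m13: -101,11-1
  m14: -110,111-
  m15: 1-11,11-1,111-
Essential: -011
Petrick residual → -101, 01-0, 111-
Min cover (4 terms): b'cd + bc'd + a'bd' + abc

4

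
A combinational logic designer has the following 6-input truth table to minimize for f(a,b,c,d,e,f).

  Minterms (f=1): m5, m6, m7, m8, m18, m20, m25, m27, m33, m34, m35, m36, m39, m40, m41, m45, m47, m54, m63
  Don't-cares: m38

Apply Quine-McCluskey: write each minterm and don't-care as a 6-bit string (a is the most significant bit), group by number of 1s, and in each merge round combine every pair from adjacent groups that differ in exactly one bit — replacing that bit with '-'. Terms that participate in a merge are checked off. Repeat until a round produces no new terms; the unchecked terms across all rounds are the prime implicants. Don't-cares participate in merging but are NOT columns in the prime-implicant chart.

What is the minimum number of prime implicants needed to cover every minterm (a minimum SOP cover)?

size-2^0 implicants → 000101(✓)  000110(✓)  000111(✓)  001000(✓)  010010  010100  011001(✓)  011011(✓)  100001(✓)  100010(✓)  100011(✓)  100100(✓)  100110(✓)  100111(✓)  101000(✓)  101001(✓)  101101(✓)  101111(✓)  110110(✓)  111111(✓)
size-2^1 implicants → -00110(✓)  -00111(✓)  -01000  0001-1  00011-(✓)  0110-1  1-0110  1-1111  10-001  10-111  100-10(✓)  100-11(✓)  1000-1  10001-(✓)  1001-0  10011-(✓)  101-01  10100-  1011-1
size-2^2 implicants → -0011-  100-1-
Unchecked terms (primes): -0011-, -01000, 0001-1, 010010, 010100, 0110-1, 1-0110, 1-1111, 10-001, 10-111, 100-1-, 1000-1, 1001-0, 101-01, 10100-, 1011-1
Minterm coverage:
  m5 ⊆ 0001-1 [E]
  m6 ⊆ -0011- [E]
  m7 ⊆ -0011-,0001-1
  m8 ⊆ -01000 [E]
  m18 ⊆ 010010 [E]
  m20 ⊆ 010100 [E]
  m25 ⊆ 0110-1 [E]
  m27 ⊆ 0110-1 [E]
  m33 ⊆ 10-001,1000-1
  m34 ⊆ 100-1- [E]
  m35 ⊆ 100-1-,1000-1
  m36 ⊆ 1001-0 [E]
  m39 ⊆ -0011-,10-111,100-1-
  m40 ⊆ -01000,10100-
  m41 ⊆ 10-001,101-01,10100-
  m45 ⊆ 101-01,1011-1
  m47 ⊆ 1-1111,10-111,1011-1
  m54 ⊆ 1-0110 [E]
  m63 ⊆ 1-1111 [E]
E = {-0011-, -01000, 0001-1, 010010, 010100, 0110-1, 1-0110, 1-1111, 100-1-, 1001-0}
Petrick residual → 10-001, 101-01
Cover = b'c'de + b'cd'e'f' + a'b'c'df + a'bc'd'ef' + a'bc'de'f' + a'bcd'f + ac'def' + acdef + ab'd'e'f + ab'c'e + ab'c'df' + ab'ce'f  |cover|=12

12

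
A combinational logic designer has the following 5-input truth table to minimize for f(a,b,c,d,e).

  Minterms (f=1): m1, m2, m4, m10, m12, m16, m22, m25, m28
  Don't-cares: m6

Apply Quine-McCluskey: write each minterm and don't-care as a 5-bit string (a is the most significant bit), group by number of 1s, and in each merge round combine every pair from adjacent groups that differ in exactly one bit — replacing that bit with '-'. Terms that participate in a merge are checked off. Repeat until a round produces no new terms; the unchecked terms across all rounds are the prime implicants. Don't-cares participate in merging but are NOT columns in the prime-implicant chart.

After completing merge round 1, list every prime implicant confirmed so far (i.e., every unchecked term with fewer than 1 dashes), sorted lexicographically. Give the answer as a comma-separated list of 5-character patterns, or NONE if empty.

00001, 10000, 11001

[col 0] 00001, 00010*, 00100*, 00110*, 01010*, 01100*, 10000, 10110*, 11001, 11100*
[col 1] -0110, -1100, 0-010, 0-100, 00-10, 001-0
Prime implicants: -0110, -1100, 0-010, 0-100, 00-10, 00001, 001-0, 10000, 11001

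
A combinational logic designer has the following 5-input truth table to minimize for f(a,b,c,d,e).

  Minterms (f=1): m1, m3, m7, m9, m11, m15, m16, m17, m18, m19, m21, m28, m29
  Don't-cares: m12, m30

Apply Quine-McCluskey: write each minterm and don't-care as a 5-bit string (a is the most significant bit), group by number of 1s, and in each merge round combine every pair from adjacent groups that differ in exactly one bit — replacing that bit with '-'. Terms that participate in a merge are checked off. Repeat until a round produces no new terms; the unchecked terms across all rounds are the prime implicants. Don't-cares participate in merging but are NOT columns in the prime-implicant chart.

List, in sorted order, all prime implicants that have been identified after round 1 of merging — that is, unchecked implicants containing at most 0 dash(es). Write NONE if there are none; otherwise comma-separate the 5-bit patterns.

NONE

size-2^0 implicants → 00001(✓)  00011(✓)  00111(✓)  01001(✓)  01011(✓)  01100(✓)  01111(✓)  10000(✓)  10001(✓)  10010(✓)  10011(✓)  10101(✓)  11100(✓)  11101(✓)  11110(✓)
size-2^1 implicants → -0001(✓)  -0011(✓)  -1100  0-001(✓)  0-011(✓)  0-111(✓)  00-11(✓)  000-1(✓)  01-11(✓)  010-1(✓)  1-101  10-01  100-0(✓)  100-1(✓)  1000-(✓)  1001-(✓)  111-0  1110-
size-2^2 implicants → -00-1  0--11  0-0-1  100--
Unchecked terms (primes): -00-1, -1100, 0--11, 0-0-1, 1-101, 10-01, 100--, 111-0, 1110-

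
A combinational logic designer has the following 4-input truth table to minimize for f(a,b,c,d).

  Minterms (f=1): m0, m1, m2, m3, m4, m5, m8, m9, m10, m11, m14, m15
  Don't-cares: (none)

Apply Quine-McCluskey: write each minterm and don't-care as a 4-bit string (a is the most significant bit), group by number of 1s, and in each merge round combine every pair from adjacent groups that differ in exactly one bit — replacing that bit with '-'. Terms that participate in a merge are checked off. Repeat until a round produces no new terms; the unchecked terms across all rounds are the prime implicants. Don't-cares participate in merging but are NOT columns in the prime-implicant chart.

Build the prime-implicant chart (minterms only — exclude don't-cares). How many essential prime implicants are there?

3

size-2^0 implicants → 0000(✓)  0001(✓)  0010(✓)  0011(✓)  0100(✓)  0101(✓)  1000(✓)  1001(✓)  1010(✓)  1011(✓)  1110(✓)  1111(✓)
size-2^1 implicants → -000(✓)  -001(✓)  -010(✓)  -011(✓)  0-00(✓)  0-01(✓)  00-0(✓)  00-1(✓)  000-(✓)  001-(✓)  010-(✓)  1-10(✓)  1-11(✓)  10-0(✓)  10-1(✓)  100-(✓)  101-(✓)  111-(✓)
size-2^2 implicants → -0-0(✓)  -0-1(✓)  -00-(✓)  -01-(✓)  0-0-  00--(✓)  1-1-  10--(✓)
size-2^3 implicants → -0--
Unchecked terms (primes): -0--, 0-0-, 1-1-
Minterm coverage:
  m0 ⊆ -0--,0-0-
  m1 ⊆ -0--,0-0-
  m2 ⊆ -0-- [E]
  m3 ⊆ -0-- [E]
  m4 ⊆ 0-0- [E]
  m5 ⊆ 0-0- [E]
  m8 ⊆ -0-- [E]
  m9 ⊆ -0-- [E]
  m10 ⊆ -0--,1-1-
  m11 ⊆ -0--,1-1-
  m14 ⊆ 1-1- [E]
  m15 ⊆ 1-1- [E]
E = {-0--, 0-0-, 1-1-}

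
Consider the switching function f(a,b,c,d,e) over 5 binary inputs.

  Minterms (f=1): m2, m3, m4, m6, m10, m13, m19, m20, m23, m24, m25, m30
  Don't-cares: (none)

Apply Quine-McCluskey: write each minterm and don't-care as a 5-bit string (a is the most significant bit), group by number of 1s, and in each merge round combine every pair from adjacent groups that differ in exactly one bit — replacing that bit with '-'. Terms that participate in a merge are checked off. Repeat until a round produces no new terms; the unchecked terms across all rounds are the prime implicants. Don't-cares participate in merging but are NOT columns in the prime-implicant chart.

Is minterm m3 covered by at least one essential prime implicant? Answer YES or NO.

[col 0] 00010*, 00011*, 00100*, 00110*, 01010*, 01101, 10011*, 10100*, 10111*, 11000*, 11001*, 11110
[col 1] -0011, -0100, 0-010, 00-10, 0001-, 001-0, 10-11, 1100-
Prime implicants: -0011, -0100, 0-010, 00-10, 0001-, 001-0, 01101, 10-11, 1100-, 11110
PI chart (minterm → PIs covering it):
  2 | 0-010,00-10,0001-
  3 | -0011,0001-
  4 | -0100,001-0
  6 | 00-10,001-0
  10 | 0-010  (sole → essential)
  13 | 01101  (sole → essential)
  19 | -0011,10-11
  20 | -0100  (sole → essential)
  23 | 10-11  (sole → essential)
  24 | 1100-  (sole → essential)
  25 | 1100-  (sole → essential)
  30 | 11110  (sole → essential)
Essential prime implicants: -0100, 0-010, 01101, 10-11, 1100-, 11110

NO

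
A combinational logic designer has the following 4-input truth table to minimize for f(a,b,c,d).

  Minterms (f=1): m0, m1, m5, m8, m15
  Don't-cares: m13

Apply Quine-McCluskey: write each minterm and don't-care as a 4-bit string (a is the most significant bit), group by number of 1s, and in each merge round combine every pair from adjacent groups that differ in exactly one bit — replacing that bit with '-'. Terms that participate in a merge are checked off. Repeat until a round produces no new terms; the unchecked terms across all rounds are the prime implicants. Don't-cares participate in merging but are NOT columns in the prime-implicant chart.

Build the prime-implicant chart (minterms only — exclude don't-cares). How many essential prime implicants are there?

[col 0] 0000*, 0001*, 0101*, 1000*, 1101*, 1111*
[col 1] -000, -101, 0-01, 000-, 11-1
Prime implicants: -000, -101, 0-01, 000-, 11-1
PI chart (minterm → PIs covering it):
  0 | -000,000-
  1 | 0-01,000-
  5 | -101,0-01
  8 | -000  (sole → essential)
  15 | 11-1  (sole → essential)
Essential prime implicants: -000, 11-1

2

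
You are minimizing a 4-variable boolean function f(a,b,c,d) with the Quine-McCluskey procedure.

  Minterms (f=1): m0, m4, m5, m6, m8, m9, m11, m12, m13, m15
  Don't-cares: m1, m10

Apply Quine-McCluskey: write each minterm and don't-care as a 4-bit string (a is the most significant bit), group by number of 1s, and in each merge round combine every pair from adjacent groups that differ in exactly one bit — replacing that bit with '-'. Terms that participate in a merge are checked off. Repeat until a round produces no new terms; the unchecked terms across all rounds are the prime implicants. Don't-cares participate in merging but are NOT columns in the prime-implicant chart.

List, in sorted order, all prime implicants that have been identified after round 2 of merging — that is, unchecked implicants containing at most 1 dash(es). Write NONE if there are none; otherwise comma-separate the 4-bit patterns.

Round 0: 0000✓ 0001✓ 0100✓ 0101✓ 0110✓ 1000✓ 1001✓ 1010✓ 1011✓ 1100✓ 1101✓ 1111✓
Round 1: -000✓ -001✓ -100✓ -101✓ 0-00✓ 0-01✓ 000-✓ 01-0 010-✓ 1-00✓ 1-01✓ 1-11✓ 10-0✓ 10-1✓ 100-✓ 101-✓ 11-1✓ 110-✓
Round 2: --00✓ --01✓ -00-✓ -10-✓ 0-0-✓ 1--1 1-0-✓ 10--
Round 3: --0-
PIs = {--0-, 01-0, 1--1, 10--}

01-0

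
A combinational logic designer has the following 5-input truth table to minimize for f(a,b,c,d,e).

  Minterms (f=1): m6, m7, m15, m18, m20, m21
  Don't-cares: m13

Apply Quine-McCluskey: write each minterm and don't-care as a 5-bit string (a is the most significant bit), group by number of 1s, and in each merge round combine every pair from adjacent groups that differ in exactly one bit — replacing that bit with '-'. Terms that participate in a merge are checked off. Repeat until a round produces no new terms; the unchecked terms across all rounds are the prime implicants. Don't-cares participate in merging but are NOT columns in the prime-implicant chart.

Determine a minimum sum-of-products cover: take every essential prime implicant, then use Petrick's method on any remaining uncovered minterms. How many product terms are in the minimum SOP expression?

4

Round 0: 00110✓ 00111✓ 01101✓ 01111✓ 10010 10100✓ 10101✓
Round 1: 0-111 0011- 011-1 1010-
PIs = {0-111, 0011-, 011-1, 10010, 1010-}
Coverage chart:
  m6: 0011- ←essential
  m7: 0-111,0011-
  m15: 0-111,011-1
  m18: 10010 ←essential
  m20: 1010- ←essential
  m21: 1010- ←essential
Essential: 0011-, 10010, 1010-
Petrick residual → 0-111
Min cover (4 terms): a'cde + a'b'cd + ab'c'de' + ab'cd'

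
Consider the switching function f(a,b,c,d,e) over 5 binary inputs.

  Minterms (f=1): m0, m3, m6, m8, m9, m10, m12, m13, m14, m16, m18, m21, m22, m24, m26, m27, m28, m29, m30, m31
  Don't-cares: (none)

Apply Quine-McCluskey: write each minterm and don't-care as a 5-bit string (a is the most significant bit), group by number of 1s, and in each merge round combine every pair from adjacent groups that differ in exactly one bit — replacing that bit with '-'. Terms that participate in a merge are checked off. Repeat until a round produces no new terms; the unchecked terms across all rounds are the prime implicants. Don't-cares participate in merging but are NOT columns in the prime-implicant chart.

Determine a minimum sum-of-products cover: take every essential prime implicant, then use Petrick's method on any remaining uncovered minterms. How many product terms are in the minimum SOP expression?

size-2^0 implicants → 00000(✓)  00011  00110(✓)  01000(✓)  01001(✓)  01010(✓)  01100(✓)  01101(✓)  01110(✓)  10000(✓)  10010(✓)  10101(✓)  10110(✓)  11000(✓)  11010(✓)  11011(✓)  11100(✓)  11101(✓)  11110(✓)  11111(✓)
size-2^1 implicants → -0000(✓)  -0110(✓)  -1000(✓)  -1010(✓)  -1100(✓)  -1101(✓)  -1110(✓)  0-000(✓)  0-110(✓)  01-00(✓)  01-01(✓)  01-10(✓)  010-0(✓)  0100-(✓)  011-0(✓)  0110-(✓)  1-000(✓)  1-010(✓)  1-101  1-110(✓)  10-10(✓)  100-0(✓)  11-00(✓)  11-10(✓)  11-11(✓)  110-0(✓)  1101-(✓)  111-0(✓)  111-1(✓)  1110-(✓)  1111-(✓)
size-2^2 implicants → --000  --110  -1-00(✓)  -1-10(✓)  -10-0(✓)  -11-0(✓)  -110-  01--0(✓)  01-0-  1--10  1-0-0  11--0(✓)  11-1-  111--
size-2^3 implicants → -1--0
Unchecked terms (primes): --000, --110, -1--0, -110-, 00011, 01-0-, 1--10, 1-0-0, 1-101, 11-1-, 111--
Minterm coverage:
  m0 ⊆ --000 [E]
  m3 ⊆ 00011 [E]
  m6 ⊆ --110 [E]
  m8 ⊆ --000,-1--0,01-0-
  m9 ⊆ 01-0- [E]
  m10 ⊆ -1--0 [E]
  m12 ⊆ -1--0,-110-,01-0-
  m13 ⊆ -110-,01-0-
  m14 ⊆ --110,-1--0
  m16 ⊆ --000,1-0-0
  m18 ⊆ 1--10,1-0-0
  m21 ⊆ 1-101 [E]
  m22 ⊆ --110,1--10
  m24 ⊆ --000,-1--0,1-0-0
  m26 ⊆ -1--0,1--10,1-0-0,11-1-
  m27 ⊆ 11-1- [E]
  m28 ⊆ -1--0,-110-,111--
  m29 ⊆ -110-,1-101,111--
  m30 ⊆ --110,-1--0,1--10,11-1-,111--
  m31 ⊆ 11-1-,111--
E = {--000, --110, -1--0, 00011, 01-0-, 1-101, 11-1-}
Petrick residual → 1--10
Cover = c'd'e' + cde' + be' + a'b'c'de + a'bd' + ade' + acd'e + abd  |cover|=8

8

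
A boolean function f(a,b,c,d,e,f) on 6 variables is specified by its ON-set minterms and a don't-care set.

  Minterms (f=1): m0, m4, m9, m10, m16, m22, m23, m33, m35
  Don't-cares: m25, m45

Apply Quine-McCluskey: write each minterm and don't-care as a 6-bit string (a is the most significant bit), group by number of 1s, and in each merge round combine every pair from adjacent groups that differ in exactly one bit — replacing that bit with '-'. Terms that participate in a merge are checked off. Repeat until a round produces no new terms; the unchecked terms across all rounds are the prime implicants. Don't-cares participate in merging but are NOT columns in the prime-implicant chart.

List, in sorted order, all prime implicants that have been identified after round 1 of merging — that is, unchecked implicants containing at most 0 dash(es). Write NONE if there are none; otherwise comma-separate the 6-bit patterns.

Round 0: 000000✓ 000100✓ 001001✓ 001010 010000✓ 010110✓ 010111✓ 011001✓ 100001✓ 100011✓ 101101
Round 1: 0-0000 0-1001 000-00 01011- 1000-1
PIs = {0-0000, 0-1001, 000-00, 001010, 01011-, 1000-1, 101101}

001010, 101101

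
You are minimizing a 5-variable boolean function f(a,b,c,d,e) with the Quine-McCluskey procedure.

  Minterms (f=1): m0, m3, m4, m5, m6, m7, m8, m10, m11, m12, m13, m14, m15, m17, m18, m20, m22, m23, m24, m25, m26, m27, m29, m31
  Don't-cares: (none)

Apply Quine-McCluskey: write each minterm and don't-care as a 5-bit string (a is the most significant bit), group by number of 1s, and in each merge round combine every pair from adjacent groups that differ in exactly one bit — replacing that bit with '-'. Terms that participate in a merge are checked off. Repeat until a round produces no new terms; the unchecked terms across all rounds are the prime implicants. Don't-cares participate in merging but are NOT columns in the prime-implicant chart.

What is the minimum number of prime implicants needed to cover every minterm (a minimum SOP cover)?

9

[col 0] 00000*, 00011*, 00100*, 00101*, 00110*, 00111*, 01000*, 01010*, 01011*, 01100*, 01101*, 01110*, 01111*, 10001*, 10010*, 10100*, 10110*, 10111*, 11000*, 11001*, 11010*, 11011*, 11101*, 11111*
[col 1] -0100*, -0110*, -0111*, -1000*, -1010*, -1011*, -1101*, -1111*, 0-000*, 0-011*, 0-100*, 0-101*, 0-110*, 0-111*, 00-00*, 00-11*, 001-0*, 001-1*, 0010-*, 0011-*, 01-00*, 01-10*, 01-11*, 010-0*, 0101-*, 011-0*, 011-1*, 0110-*, 0111-*, 1-001, 1-010, 1-111*, 10-10, 101-0*, 1011-*, 11-01*, 11-11*, 110-0*, 110-1*, 1100-*, 1101-*, 111-1*
[col 2] --111, -01-0, -011-, -1-11, -10-0, -101-, -11-1, 0--00, 0--11, 0-1-0*, 0-1-1*, 0-10-*, 0-11-*, 001--*, 01--0, 01-1-, 011--*, 11--1, 110--
[col 3] 0-1--
Prime implicants: --111, -01-0, -011-, -1-11, -10-0, -101-, -11-1, 0--00, 0--11, 0-1--, 01--0, 01-1-, 1-001, 1-010, 10-10, 11--1, 110--
PI chart (minterm → PIs covering it):
  0 | 0--00  (sole → essential)
  3 | 0--11  (sole → essential)
  4 | -01-0,0--00,0-1--
  5 | 0-1--  (sole → essential)
  6 | -01-0,-011-,0-1--
  7 | --111,-011-,0--11,0-1--
  8 | -10-0,0--00,01--0
  10 | -10-0,-101-,01--0,01-1-
  11 | -1-11,-101-,0--11,01-1-
  12 | 0--00,0-1--,01--0
  13 | -11-1,0-1--
  14 | 0-1--,01--0,01-1-
  15 | --111,-1-11,-11-1,0--11,0-1--,01-1-
  17 | 1-001  (sole → essential)
  18 | 1-010,10-10
  20 | -01-0  (sole → essential)
  22 | -01-0,-011-,10-10
  23 | --111,-011-
  24 | -10-0,110--
  25 | 1-001,11--1,110--
  26 | -10-0,-101-,1-010,110--
  27 | -1-11,-101-,11--1,110--
  29 | -11-1,11--1
  31 | --111,-1-11,-11-1,11--1
Essential prime implicants: -01-0, 0--00, 0--11, 0-1--, 1-001
Petrick residual → --111, -10-0, 1-010, 11--1
Minimum SOP uses 9 PIs: cde + b'ce' + bc'e' + a'd'e' + a'de + a'c + ac'd'e + ac'de' + abe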